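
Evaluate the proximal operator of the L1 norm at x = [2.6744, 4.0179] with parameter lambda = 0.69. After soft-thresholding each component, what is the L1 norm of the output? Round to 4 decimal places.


Soft-thresholding with lambda = 0.69:
prox(2.6744) = sign(2.6744)*max(|2.6744| - 0.69, 0) = 1.9844
prox(4.0179) = sign(4.0179)*max(|4.0179| - 0.69, 0) = 3.3279
prox(x) = [1.9844, 3.3279]
||prox(x)||_1 = 1.9844 + 3.3279 = 5.3123


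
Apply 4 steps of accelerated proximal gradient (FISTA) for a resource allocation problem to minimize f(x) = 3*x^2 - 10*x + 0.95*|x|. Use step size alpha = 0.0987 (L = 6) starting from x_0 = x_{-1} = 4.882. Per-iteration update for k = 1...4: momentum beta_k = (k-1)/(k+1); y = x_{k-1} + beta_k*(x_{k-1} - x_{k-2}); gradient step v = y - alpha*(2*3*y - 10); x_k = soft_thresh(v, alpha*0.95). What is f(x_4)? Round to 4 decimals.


FISTA on f(x) = 3*x^2 - 10*x + 0.95*|x|
L = 6, alpha = 0.0987
Iteration 1: beta = 0.0, y = 4.882 + 0.0*(4.882 - 4.882) = 4.882
  grad(y) = 19.292, v = y - alpha*grad = 2.9779
  prox(v) = soft_thresh(2.9779, 0.0938) = 2.8841
Iteration 2: beta = 0.3333, y = 2.8841 + 0.3333*(2.8841 - 4.882) = 2.2182
  grad(y) = 3.3089, v = y - alpha*grad = 1.8916
  prox(v) = soft_thresh(1.8916, 0.0938) = 1.7978
Iteration 3: beta = 0.5, y = 1.7978 + 0.5*(1.7978 - 2.8841) = 1.2546
  grad(y) = -2.4722, v = y - alpha*grad = 1.4986
  prox(v) = soft_thresh(1.4986, 0.0938) = 1.4049
Iteration 4: beta = 0.6, y = 1.4049 + 0.6*(1.4049 - 1.7978) = 1.1691
  grad(y) = -2.9853, v = y - alpha*grad = 1.4638
  prox(v) = soft_thresh(1.4638, 0.0938) = 1.37
f(x_4) = 3*1.37^2 - 10*1.37 + 0.95*|1.37| = -6.7678


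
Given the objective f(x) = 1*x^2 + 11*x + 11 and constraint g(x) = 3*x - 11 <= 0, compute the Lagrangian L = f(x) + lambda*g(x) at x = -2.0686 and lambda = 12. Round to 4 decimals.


Step 1: Evaluate f(x).
f(-2.0686) = 1*(-2.0686)^2 + 11*(-2.0686) + 11 = -7.4755
Step 2: Evaluate g(x).
g(-2.0686) = 3*-2.0686 - 11 = -17.2058
Step 3: Compute Lagrangian.
L = -7.4755 + 12*-17.2058 = -213.9451


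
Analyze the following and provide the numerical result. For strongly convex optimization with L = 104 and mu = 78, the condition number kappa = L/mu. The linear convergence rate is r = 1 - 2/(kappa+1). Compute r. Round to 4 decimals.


Step 1: Compute the condition number.
kappa = L/mu = 104/78 = 1.3333
Step 2: Compute the convergence rate.
r = 1 - 2/(kappa + 1) = 1 - 2*mu/(L + mu) = (L - mu)/(L + mu) = 26/182 = 0.1429


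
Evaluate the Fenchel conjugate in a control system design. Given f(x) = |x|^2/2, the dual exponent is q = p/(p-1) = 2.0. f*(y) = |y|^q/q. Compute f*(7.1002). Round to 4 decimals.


The conjugate exponent q satisfies 1/p + 1/q = 1.
p = 2, so q = 2/(2 - 1) = 2.0
|y|^q = 7.1002^2.0 = 50.4128
f*(7.1002) = 50.4128 / 2.0 = 25.2064


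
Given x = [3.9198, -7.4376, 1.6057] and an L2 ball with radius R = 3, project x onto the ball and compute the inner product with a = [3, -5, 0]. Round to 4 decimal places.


Step 1: Compute ||x|| (intermediates to 6 decimals).
||x|| = sqrt(3.9198^2 + (-7.4376)^2 + 1.6057^2) = 8.559264
Step 2: Project.
Since ||x|| > R, scale = R/||x|| = 3/8.559264 = 0.350497, proj(x) = scale * x
proj(x) = [1.373878, -2.606856, 0.562793]
Step 3: Dot product.
a^T * proj(x) = 3*1.373878 - 5*(-2.606856) + 0*0.562793 = 17.1559


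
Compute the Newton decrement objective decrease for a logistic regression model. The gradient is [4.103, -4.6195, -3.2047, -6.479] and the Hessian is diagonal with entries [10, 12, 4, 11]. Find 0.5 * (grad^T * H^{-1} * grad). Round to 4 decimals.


Step 1: H is diagonal, so H^(-1) * g = [0.4103, -0.385, -0.8012, -0.589].
Step 2: g^T H^(-1) g = sum_i g_i^2 / H_ii
  = (4.103)^2/10 + (-4.6195)^2/12 + (-3.2047)^2/4 + (-6.479)^2/11
  = 1.6835 + 1.7783 + 2.5675 + 3.8161 = 9.8454
Step 3: Objective decrease = 0.5 * g^T H^(-1) g = 4.9227


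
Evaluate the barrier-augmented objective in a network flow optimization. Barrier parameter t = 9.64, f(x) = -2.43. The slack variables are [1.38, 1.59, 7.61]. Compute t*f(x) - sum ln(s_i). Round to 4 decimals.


Step 1: Compute log-barrier.
ln values: [0.3221, 0.4637, 2.0295]
phi = -(0.3221 + 0.4637 + 2.0295) = -2.8153
Step 2: Compute augmented objective.
t*f(x) = 9.64*-2.43 = -23.4252
Total = -23.4252 - 2.8153 = -26.2405


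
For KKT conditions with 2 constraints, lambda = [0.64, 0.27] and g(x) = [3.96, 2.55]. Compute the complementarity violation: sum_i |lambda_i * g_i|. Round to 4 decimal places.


KKT complementary slackness check:
lambda_1 * g_1 = 0.64 * 3.96 = 2.5344
lambda_2 * g_2 = 0.27 * 2.55 = 0.6885
Total violation = 2.5344 + 0.6885 = 3.2229


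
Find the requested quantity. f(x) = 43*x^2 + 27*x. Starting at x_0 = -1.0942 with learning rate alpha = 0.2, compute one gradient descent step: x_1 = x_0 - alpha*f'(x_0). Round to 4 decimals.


We compute the gradient at x_0 and apply the update.
f'(x) = 86*x + 27
f'(-1.0942) = 86*-1.0942 + 27 = -67.1012
x_1 = -1.0942 - 0.2*-67.1012 = 12.326


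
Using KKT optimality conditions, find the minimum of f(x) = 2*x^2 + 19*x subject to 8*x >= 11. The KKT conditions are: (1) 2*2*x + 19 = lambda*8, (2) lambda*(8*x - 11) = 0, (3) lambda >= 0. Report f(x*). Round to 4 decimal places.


Step 1: Try lambda = 0 (constraint inactive).
x_unc = -19/(2*2) = -4.75
Check: 8*-4.75 = -38.0 < 11 -- violated!
Step 2: Constraint must be active: 8*x = 11
x* = 11/8 = 1.375
lambda = (2*2*1.375 + 19)/8 = 3.0625
Step 3: Compute optimal value.
f(x*) = 2*1.375^2 + 19*1.375 = 29.9063


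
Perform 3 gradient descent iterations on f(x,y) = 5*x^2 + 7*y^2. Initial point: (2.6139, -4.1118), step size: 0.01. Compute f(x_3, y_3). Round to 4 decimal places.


Gradient descent on f(x,y) = 5*x^2 + 7*y^2.
Starting point: (2.6139, -4.1118), alpha = 0.01
Step 1: grad_x = 2*5*2.6139 = 26.139, grad_y = 2*7*-4.1118 = -57.5652
  x_1 = 2.6139 - 0.01*26.139 = 2.3525
  y_1 = -4.1118 - 0.01*-57.5652 = -3.5361
Step 2: grad_x = 2*5*2.3525 = 23.5251, grad_y = 2*7*-3.5361 = -49.5061
  x_2 = 2.3525 - 0.01*23.5251 = 2.1173
  y_2 = -3.5361 - 0.01*-49.5061 = -3.0411
Step 3: grad_x = 2*5*2.1173 = 21.1726, grad_y = 2*7*-3.0411 = -42.5752
  x_3 = 2.1173 - 0.01*21.1726 = 1.9055
  y_3 = -3.0411 - 0.01*-42.5752 = -2.6153
f(1.9055, -2.6153) = 5*1.9055^2 + 7*(-2.6153)^2 = 66.0351


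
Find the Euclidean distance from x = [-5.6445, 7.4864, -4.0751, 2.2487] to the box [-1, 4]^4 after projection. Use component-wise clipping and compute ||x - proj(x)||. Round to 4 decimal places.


Project each component onto [-1, 4].
clip(-5.6445) = -1.0, clip(7.4864) = 4.0, clip(-4.0751) = -1.0, clip(2.2487) = 2.2487
Projection = [-1.0, 4.0, -1.0, 2.2487]
Squared diffs: [21.5714, 12.155, 9.4562, 0.0]
Distance = sqrt(43.1826) = 6.5713


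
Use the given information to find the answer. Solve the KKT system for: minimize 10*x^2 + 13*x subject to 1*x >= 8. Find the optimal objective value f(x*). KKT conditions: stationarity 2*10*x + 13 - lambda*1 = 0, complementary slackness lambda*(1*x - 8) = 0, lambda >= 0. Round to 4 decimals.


Step 1: Try lambda = 0 (constraint inactive).
x_unc = -13/(2*10) = -0.65
Check: 1*-0.65 = -0.65 < 8 -- violated!
Step 2: Constraint must be active: 1*x = 8
x* = 8/1 = 8.0
lambda = (2*10*8.0 + 13)/1 = 173.0
Step 3: Compute optimal value.
f(x*) = 10*8.0^2 + 13*8.0 = 744.0


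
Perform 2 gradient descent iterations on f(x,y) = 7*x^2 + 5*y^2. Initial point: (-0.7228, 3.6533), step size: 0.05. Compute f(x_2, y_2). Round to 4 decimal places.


Gradient descent on f(x,y) = 7*x^2 + 5*y^2.
Starting point: (-0.7228, 3.6533), alpha = 0.05
Step 1: grad_x = 2*7*-0.7228 = -10.1192, grad_y = 2*5*3.6533 = 36.533
  x_1 = -0.7228 - 0.05*-10.1192 = -0.2168
  y_1 = 3.6533 - 0.05*36.533 = 1.8267
Step 2: grad_x = 2*7*-0.2168 = -3.0358, grad_y = 2*5*1.8267 = 18.2665
  x_2 = -0.2168 - 0.05*-3.0358 = -0.0651
  y_2 = 1.8267 - 0.05*18.2665 = 0.9133
f(-0.0651, 0.9133) = 7*(-0.0651)^2 + 5*0.9133^2 = 4.2004


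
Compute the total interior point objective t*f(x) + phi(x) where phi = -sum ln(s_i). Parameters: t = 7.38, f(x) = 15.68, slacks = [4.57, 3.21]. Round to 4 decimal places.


Step 1: Compute log-barrier.
ln values: [1.5195, 1.1663]
phi = -(1.5195 + 1.1663) = -2.6858
Step 2: Compute augmented objective.
t*f(x) = 7.38*15.68 = 115.7184
Total = 115.7184 - 2.6858 = 113.0326


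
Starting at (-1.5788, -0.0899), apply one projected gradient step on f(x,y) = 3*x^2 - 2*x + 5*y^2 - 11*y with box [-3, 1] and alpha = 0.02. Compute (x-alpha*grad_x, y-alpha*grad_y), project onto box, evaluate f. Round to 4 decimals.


Step 1: Compute gradient at (-1.5788, -0.0899).
grad_x = 2*3*-1.5788 - 2 = -11.4728
grad_y = 2*5*-0.0899 - 11 = -11.899
Step 2: Gradient step.
x_raw = -1.5788 - 0.02*-11.4728 = -1.3493
y_raw = -0.0899 - 0.02*-11.899 = 0.1481
Step 3: Project onto [-3, 1].
x_proj = clip(-1.3493) = -1.3493
y_proj = clip(0.1481) = 0.1481
Step 4: Evaluate f.
f(-1.3493, 0.1481) = 6.6416


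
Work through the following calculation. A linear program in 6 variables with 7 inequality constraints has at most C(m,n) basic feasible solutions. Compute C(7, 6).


Each vertex corresponds to some choice of n active constraints out of m, so the number of vertices is at most C(m, n) = m! / (n!(m-n)!).
m = 7, n = 6
Numerator: 7 * 6 * 5 * 4 * 3 * 2
Denominator: 6! = 720
C(7, 6) = 7


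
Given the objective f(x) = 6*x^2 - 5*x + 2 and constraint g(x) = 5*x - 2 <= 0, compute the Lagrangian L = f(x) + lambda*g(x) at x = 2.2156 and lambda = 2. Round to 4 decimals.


Step 1: Evaluate f(x).
f(2.2156) = 6*2.2156^2 - 5*2.2156 + 2 = 20.3753
Step 2: Evaluate g(x).
g(2.2156) = 5*2.2156 - 2 = 9.078
Step 3: Compute Lagrangian.
L = 20.3753 + 2*9.078 = 38.5313


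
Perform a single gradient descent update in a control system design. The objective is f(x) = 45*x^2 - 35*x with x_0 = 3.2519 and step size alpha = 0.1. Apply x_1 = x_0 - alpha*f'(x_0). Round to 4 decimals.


We compute the gradient at x_0 and apply the update.
f'(x) = 90*x - 35
f'(3.2519) = 90*3.2519 - 35 = 257.671
x_1 = 3.2519 - 0.1*257.671 = -22.5152


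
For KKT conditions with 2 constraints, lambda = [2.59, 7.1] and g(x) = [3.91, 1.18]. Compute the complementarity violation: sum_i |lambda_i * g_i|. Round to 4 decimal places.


KKT complementary slackness check:
lambda_1 * g_1 = 2.59 * 3.91 = 10.1269
lambda_2 * g_2 = 7.1 * 1.18 = 8.378
Total violation = 10.1269 + 8.378 = 18.5049


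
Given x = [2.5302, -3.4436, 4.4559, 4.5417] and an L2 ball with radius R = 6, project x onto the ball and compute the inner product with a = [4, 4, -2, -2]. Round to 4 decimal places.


Step 1: Compute ||x|| (intermediates to 6 decimals).
||x|| = sqrt(2.5302^2 + (-3.4436)^2 + 4.4559^2 + 4.5417^2) = 7.664358
Step 2: Project.
Since ||x|| > R, scale = R/||x|| = 6/7.664358 = 0.782844, proj(x) = scale * x
proj(x) = [1.980752, -2.695802, 3.488275, 3.555443]
Step 3: Dot product.
a^T * proj(x) = 4*1.980752 + 4*(-2.695802) - 2*3.488275 - 2*3.555443 = -16.9476


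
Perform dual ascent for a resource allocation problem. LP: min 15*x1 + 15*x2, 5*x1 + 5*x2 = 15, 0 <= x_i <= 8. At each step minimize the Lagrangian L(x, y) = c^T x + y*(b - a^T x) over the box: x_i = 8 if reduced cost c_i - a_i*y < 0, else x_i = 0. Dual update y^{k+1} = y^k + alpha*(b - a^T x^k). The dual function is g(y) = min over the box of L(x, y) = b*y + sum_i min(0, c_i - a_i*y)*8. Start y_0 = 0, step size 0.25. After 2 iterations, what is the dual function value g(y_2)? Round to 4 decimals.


Dual ascent for LP: min 15*x1 + 15*x2, 5*x1 + 5*x2 = 15, 0 <= x_i <= 8
Step 1: y^k = 0.0, reduced costs: (15.0, 15.0)
  x^k = (0.0, 0.0), subgradient = b - a^T x = 15.0
  y^{k+1} = 0.0 + 0.25*15.0 = 3.75
Step 2: y^k = 3.75, reduced costs: (-3.75, -3.75)
  x^k = (8.0, 8.0), subgradient = b - a^T x = -65.0
  y^{k+1} = 3.75 + 0.25*-65.0 = -12.5
Dual objective at y_2 = -12.5: reduced costs (77.5, 77.5), box minimizer x = (0.0, 0.0)
g(y_2) = b*y + (c1 - a1*y)*x1 + (c2 - a2*y)*x2 = 15*(-12.5) + 77.5*0.0 + 77.5*0.0 = -187.5 + 0.0 + 0.0 = -187.5


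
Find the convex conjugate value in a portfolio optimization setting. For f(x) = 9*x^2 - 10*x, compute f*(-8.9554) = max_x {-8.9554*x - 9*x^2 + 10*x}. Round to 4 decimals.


f*(y) = sup_x {y*x - a*x^2 - b*x} = sup_x {(y-b)*x - a*x^2}
FOC: (y - b) - 2a*x = 0 => x* = (y - b)/(2a)
x* = (-8.9554 + 10)/(2*9) = 0.058
f*(-8.9554) = (y-b)^2/(4a) = (-8.9554 + 10)^2/(4*9)
= 1.0912/36 = 0.0303


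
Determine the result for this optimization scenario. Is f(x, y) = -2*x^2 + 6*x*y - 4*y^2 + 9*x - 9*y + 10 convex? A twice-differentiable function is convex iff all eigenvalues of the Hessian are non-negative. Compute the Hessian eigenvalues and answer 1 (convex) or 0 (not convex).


The Hessian of f(x,y) = -2*x^2 + 6*x*y - 4*y^2 + 9*x - 9*y + 10 is:
H = [[-4, 6], [6, -8]]
Trace = -4 - 8 = -12
Determinant = -4*-8 - (6)^2 = -4
Discriminant = (-12)^2 - 4*-4 = 160.0
Eigenvalues: lambda_1 = -12.3246, lambda_2 = 0.3246
The function is not convex.

0


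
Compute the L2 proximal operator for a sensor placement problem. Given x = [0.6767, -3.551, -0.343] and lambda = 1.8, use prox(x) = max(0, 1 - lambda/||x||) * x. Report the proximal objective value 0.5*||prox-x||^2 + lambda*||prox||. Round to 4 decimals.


Step 1: Compute ||x||.
||x|| = 3.6311
Step 2: Compute scaling factor.
scale = max(0, 1 - 1.8/3.6311) = 0.5043
Step 3: prox(x) = [0.3413, -1.7907, -0.173]
||prox(x)|| = 1.8311
Step 4: Proximal objective.
0.5*||prox-x||^2 = 1.62
lambda*||prox|| = 3.296
Total = 4.9161


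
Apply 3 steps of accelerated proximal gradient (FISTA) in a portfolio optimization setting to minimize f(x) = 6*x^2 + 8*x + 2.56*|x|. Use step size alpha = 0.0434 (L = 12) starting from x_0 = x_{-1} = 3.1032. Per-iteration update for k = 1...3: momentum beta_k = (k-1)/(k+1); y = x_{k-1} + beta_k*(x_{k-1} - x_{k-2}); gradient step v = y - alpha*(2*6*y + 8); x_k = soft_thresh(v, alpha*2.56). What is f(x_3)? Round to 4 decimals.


FISTA on f(x) = 6*x^2 + 8*x + 2.56*|x|
L = 12, alpha = 0.0434
Iteration 1: beta = 0.0, y = 3.1032 + 0.0*(3.1032 - 3.1032) = 3.1032
  grad(y) = 45.2384, v = y - alpha*grad = 1.1399
  prox(v) = soft_thresh(1.1399, 0.1111) = 1.0287
Iteration 2: beta = 0.3333, y = 1.0287 + 0.3333*(1.0287 - 3.1032) = 0.3373
  grad(y) = 12.0472, v = y - alpha*grad = -0.1856
  prox(v) = soft_thresh(-0.1856, 0.1111) = -0.0745
Iteration 3: beta = 0.5, y = -0.0745 + 0.5*(-0.0745 - 1.0287) = -0.6261
  grad(y) = 0.4869, v = y - alpha*grad = -0.6472
  prox(v) = soft_thresh(-0.6472, 0.1111) = -0.5361
f(x_3) = 6*(-0.5361)^2 + 8*(-0.5361) + 2.56*|-0.5361| = -1.1919


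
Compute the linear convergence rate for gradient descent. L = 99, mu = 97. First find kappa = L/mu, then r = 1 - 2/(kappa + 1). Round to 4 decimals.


Step 1: Compute the condition number.
kappa = L/mu = 99/97 = 1.0206
Step 2: Compute the convergence rate.
r = 1 - 2/(kappa + 1) = 1 - 2*mu/(L + mu) = (L - mu)/(L + mu) = 2/196 = 0.0102


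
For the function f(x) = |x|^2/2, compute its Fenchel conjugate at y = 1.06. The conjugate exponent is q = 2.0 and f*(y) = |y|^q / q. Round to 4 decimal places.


The conjugate exponent q satisfies 1/p + 1/q = 1.
p = 2, so q = 2/(2 - 1) = 2.0
|y|^q = 1.06^2.0 = 1.1236
f*(1.06) = 1.1236 / 2.0 = 0.5618


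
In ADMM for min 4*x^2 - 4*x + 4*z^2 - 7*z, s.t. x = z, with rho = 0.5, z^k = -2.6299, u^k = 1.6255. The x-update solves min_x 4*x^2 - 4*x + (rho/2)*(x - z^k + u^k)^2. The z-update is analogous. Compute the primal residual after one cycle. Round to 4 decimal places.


ADMM iteration with rho = 0.5, z^k = -2.6299, u^k = 1.6255
Step 1: x-update.
Minimize 4*x^2 - 4*x + (0.5/2)*(x + 2.6299 + 1.6255)^2
FOC: (2*4 + 0.5)*x = 4 + 0.5*(-2.6299 - 1.6255)
x^{k+1} = 0.2203
Step 2: z-update.
Minimize 4*z^2 - 7*z + (0.5/2)*(0.2203 - z + 1.6255)^2
FOC: (2*4 + 0.5)*z = 7 + 0.5*(0.2203 + 1.6255)
z^{k+1} = 0.9321
Step 3: u-update.
u^{k+1} = 1.6255 + 0.2203 - 0.9321 = 0.9137
Step 4: Primal residual = |0.2203 - 0.9321| = 0.7118


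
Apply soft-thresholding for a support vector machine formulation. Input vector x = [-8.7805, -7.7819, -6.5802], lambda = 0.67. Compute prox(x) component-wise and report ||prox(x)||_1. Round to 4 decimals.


Soft-thresholding with lambda = 0.67:
prox(-8.7805) = sign(-8.7805)*max(|-8.7805| - 0.67, 0) = -8.1105
prox(-7.7819) = sign(-7.7819)*max(|-7.7819| - 0.67, 0) = -7.1119
prox(-6.5802) = sign(-6.5802)*max(|-6.5802| - 0.67, 0) = -5.9102
prox(x) = [-8.1105, -7.1119, -5.9102]
||prox(x)||_1 = 8.1105 + 7.1119 + 5.9102 = 21.1326


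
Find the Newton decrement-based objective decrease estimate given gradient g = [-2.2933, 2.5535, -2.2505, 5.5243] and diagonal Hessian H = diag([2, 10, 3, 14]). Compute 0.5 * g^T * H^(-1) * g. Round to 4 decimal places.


Step 1: H is diagonal, so H^(-1) * g = [-1.1467, 0.2554, -0.7502, 0.3946].
Step 2: g^T H^(-1) g = sum_i g_i^2 / H_ii
  = (-2.2933)^2/2 + (2.5535)^2/10 + (-2.2505)^2/3 + (5.5243)^2/14
  = 2.6296 + 0.652 + 1.6883 + 2.1798 = 7.1497
Step 3: Objective decrease = 0.5 * g^T H^(-1) g = 3.5749


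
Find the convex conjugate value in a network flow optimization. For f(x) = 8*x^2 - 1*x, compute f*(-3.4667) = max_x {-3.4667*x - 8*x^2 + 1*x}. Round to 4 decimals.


f*(y) = sup_x {y*x - a*x^2 - b*x} = sup_x {(y-b)*x - a*x^2}
FOC: (y - b) - 2a*x = 0 => x* = (y - b)/(2a)
x* = (-3.4667 + 1)/(2*8) = -0.1542
f*(-3.4667) = (y-b)^2/(4a) = (-3.4667 + 1)^2/(4*8)
= 6.0846/32 = 0.1901


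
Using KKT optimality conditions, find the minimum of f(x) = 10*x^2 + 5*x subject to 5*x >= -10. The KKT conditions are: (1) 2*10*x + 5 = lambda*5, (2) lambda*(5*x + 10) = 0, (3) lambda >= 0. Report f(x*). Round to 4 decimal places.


Step 1: Try lambda = 0 (constraint inactive).
Stationarity: 2*10*x + 5 = 0
x* = -5/(2*10) = -0.25
Check constraint: 5*-0.25 = -1.25 >= -10 -- satisfied.
Step 2: Compute optimal value.
f(x*) = 10*(-0.25)^2 + 5*(-0.25) = -0.625


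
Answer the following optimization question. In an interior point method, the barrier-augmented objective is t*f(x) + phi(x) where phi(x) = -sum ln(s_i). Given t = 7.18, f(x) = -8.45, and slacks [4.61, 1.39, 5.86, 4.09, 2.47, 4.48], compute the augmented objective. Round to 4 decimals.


Step 1: Compute log-barrier.
ln values: [1.5282, 0.3293, 1.7681, 1.4085, 0.9042, 1.4996]
phi = -(1.5282 + 0.3293 + 1.7681 + 1.4085 + 0.9042 + 1.4996) = -7.4381
Step 2: Compute augmented objective.
t*f(x) = 7.18*-8.45 = -60.671
Total = -60.671 - 7.4381 = -68.1091


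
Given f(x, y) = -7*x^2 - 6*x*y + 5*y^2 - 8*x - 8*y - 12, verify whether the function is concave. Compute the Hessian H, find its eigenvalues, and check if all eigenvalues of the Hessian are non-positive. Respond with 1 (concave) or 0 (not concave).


The Hessian of f(x,y) = -7*x^2 - 6*x*y + 5*y^2 - 8*x - 8*y - 12 is:
H = [[-14, -6], [-6, 10]]
Trace = -14 + 10 = -4
Determinant = -14*10 - (-6)^2 = -176
Discriminant = (-4)^2 - 4*-176 = 720.0
Eigenvalues: lambda_1 = -15.4164, lambda_2 = 11.4164
The function is not concave.

0


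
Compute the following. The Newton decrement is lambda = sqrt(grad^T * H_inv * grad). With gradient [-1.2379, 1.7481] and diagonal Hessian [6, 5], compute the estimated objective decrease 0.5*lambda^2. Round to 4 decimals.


Step 1: H is diagonal, so H^(-1) * g = [-0.2063, 0.3496].
Step 2: g^T H^(-1) g = sum_i g_i^2 / H_ii
  = (-1.2379)^2/6 + (1.7481)^2/5
  = 0.2554 + 0.6112 = 0.8666
Step 3: Objective decrease = 0.5 * g^T H^(-1) g = 0.4333


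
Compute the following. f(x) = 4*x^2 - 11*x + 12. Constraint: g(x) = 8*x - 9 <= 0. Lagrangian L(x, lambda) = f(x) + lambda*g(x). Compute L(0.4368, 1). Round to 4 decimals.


Step 1: Evaluate f(x).
f(0.4368) = 4*0.4368^2 - 11*0.4368 + 12 = 7.9584
Step 2: Evaluate g(x).
g(0.4368) = 8*0.4368 - 9 = -5.5056
Step 3: Compute Lagrangian.
L = 7.9584 + 1*-5.5056 = 2.4528


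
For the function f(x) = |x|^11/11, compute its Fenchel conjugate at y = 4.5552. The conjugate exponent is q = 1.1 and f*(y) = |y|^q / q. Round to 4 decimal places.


The conjugate exponent q satisfies 1/p + 1/q = 1.
p = 11, so q = 11/(11 - 1) = 1.1
|y|^q = 4.5552^1.1 = 5.301
f*(4.5552) = 5.301 / 1.1 = 4.8191


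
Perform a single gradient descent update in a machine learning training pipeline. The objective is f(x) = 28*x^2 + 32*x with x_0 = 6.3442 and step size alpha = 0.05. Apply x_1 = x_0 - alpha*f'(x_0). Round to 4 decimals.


We compute the gradient at x_0 and apply the update.
f'(x) = 56*x + 32
f'(6.3442) = 56*6.3442 + 32 = 387.2752
x_1 = 6.3442 - 0.05*387.2752 = -13.0196


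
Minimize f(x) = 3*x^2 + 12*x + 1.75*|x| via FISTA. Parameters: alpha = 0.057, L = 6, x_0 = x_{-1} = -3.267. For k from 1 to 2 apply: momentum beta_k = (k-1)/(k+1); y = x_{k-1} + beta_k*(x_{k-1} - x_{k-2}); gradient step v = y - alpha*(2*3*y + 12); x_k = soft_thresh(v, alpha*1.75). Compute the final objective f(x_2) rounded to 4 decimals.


FISTA on f(x) = 3*x^2 + 12*x + 1.75*|x|
L = 6, alpha = 0.057
Iteration 1: beta = 0.0, y = -3.267 + 0.0*(-3.267 + 3.267) = -3.267
  grad(y) = -7.602, v = y - alpha*grad = -2.8337
  prox(v) = soft_thresh(-2.8337, 0.0998) = -2.7339
Iteration 2: beta = 0.3333, y = -2.7339 + 0.3333*(-2.7339 + 3.267) = -2.5562
  grad(y) = -3.3375, v = y - alpha*grad = -2.366
  prox(v) = soft_thresh(-2.366, 0.0998) = -2.2663
f(x_2) = 3*(-2.2663)^2 + 12*(-2.2663) + 1.75*|-2.2663| = -7.8214


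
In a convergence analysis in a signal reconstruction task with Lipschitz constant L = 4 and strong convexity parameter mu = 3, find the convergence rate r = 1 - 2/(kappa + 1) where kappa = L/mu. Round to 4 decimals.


Step 1: Compute the condition number.
kappa = L/mu = 4/3 = 1.3333
Step 2: Compute the convergence rate.
r = 1 - 2/(kappa + 1) = 1 - 2*mu/(L + mu) = (L - mu)/(L + mu) = 1/7 = 0.1429


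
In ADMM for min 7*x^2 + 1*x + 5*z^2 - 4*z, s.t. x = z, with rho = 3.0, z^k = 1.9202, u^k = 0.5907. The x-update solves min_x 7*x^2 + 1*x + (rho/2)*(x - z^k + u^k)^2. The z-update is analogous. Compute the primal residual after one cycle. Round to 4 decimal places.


ADMM iteration with rho = 3.0, z^k = 1.9202, u^k = 0.5907
Step 1: x-update.
Minimize 7*x^2 + 1*x + (3.0/2)*(x - 1.9202 + 0.5907)^2
FOC: (2*7 + 3.0)*x = -1 + 3.0*(1.9202 - 0.5907)
x^{k+1} = 0.1758
Step 2: z-update.
Minimize 5*z^2 - 4*z + (3.0/2)*(0.1758 - z + 0.5907)^2
FOC: (2*5 + 3.0)*z = 4 + 3.0*(0.1758 + 0.5907)
z^{k+1} = 0.4846
Step 3: u-update.
u^{k+1} = 0.5907 + 0.1758 - 0.4846 = 0.2819
Step 4: Primal residual = |0.1758 - 0.4846| = 0.3088


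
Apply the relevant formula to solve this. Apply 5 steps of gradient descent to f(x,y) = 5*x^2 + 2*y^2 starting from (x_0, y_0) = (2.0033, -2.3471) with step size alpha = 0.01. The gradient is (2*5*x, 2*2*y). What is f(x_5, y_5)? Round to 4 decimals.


Gradient descent on f(x,y) = 5*x^2 + 2*y^2.
Starting point: (2.0033, -2.3471), alpha = 0.01
Step 1: grad_x = 2*5*2.0033 = 20.033, grad_y = 2*2*-2.3471 = -9.3884
  x_1 = 2.0033 - 0.01*20.033 = 1.803
  y_1 = -2.3471 - 0.01*-9.3884 = -2.2532
Step 2: grad_x = 2*5*1.803 = 18.0297, grad_y = 2*2*-2.2532 = -9.0129
  x_2 = 1.803 - 0.01*18.0297 = 1.6227
  y_2 = -2.2532 - 0.01*-9.0129 = -2.1631
Step 3: grad_x = 2*5*1.6227 = 16.2267, grad_y = 2*2*-2.1631 = -8.6523
  x_3 = 1.6227 - 0.01*16.2267 = 1.4604
  y_3 = -2.1631 - 0.01*-8.6523 = -2.0766
Step 4: grad_x = 2*5*1.4604 = 14.6041, grad_y = 2*2*-2.0766 = -8.3063
  x_4 = 1.4604 - 0.01*14.6041 = 1.3144
  y_4 = -2.0766 - 0.01*-8.3063 = -1.9935
Step 5: grad_x = 2*5*1.3144 = 13.1437, grad_y = 2*2*-1.9935 = -7.974
  x_5 = 1.3144 - 0.01*13.1437 = 1.1829
  y_5 = -1.9935 - 0.01*-7.974 = -1.9138
f(1.1829, -1.9138) = 5*1.1829^2 + 2*(-1.9138)^2 = 14.3216


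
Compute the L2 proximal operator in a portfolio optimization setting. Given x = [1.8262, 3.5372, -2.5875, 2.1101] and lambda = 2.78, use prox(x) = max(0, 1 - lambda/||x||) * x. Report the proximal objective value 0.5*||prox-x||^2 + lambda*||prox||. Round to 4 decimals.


Step 1: Compute ||x||.
||x|| = 5.1956
Step 2: Compute scaling factor.
scale = max(0, 1 - 2.78/5.1956) = 0.4649
Step 3: prox(x) = [0.8491, 1.6446, -1.203, 0.9811]
||prox(x)|| = 2.4156
Step 4: Proximal objective.
0.5*||prox-x||^2 = 3.8642
lambda*||prox|| = 6.7154
Total = 10.5796


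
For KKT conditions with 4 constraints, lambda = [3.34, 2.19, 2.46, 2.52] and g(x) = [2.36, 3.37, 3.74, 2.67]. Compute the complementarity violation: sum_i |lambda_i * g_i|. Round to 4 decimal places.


KKT complementary slackness check:
lambda_1 * g_1 = 3.34 * 2.36 = 7.8824
lambda_2 * g_2 = 2.19 * 3.37 = 7.3803
lambda_3 * g_3 = 2.46 * 3.74 = 9.2004
lambda_4 * g_4 = 2.52 * 2.67 = 6.7284
Total violation = 7.8824 + 7.3803 + 9.2004 + 6.7284 = 31.1915


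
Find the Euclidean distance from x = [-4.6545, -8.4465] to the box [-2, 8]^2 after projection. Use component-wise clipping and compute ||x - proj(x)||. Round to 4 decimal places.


Project each component onto [-2, 8].
clip(-4.6545) = -2.0, clip(-8.4465) = -2.0
Projection = [-2.0, -2.0]
Squared diffs: [7.0464, 41.5574]
Distance = sqrt(48.6038) = 6.9716


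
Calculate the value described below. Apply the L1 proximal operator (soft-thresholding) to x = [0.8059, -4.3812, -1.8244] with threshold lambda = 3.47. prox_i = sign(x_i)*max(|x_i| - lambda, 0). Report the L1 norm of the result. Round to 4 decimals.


Soft-thresholding with lambda = 3.47:
prox(0.8059) = sign(0.8059)*max(|0.8059| - 3.47, 0) = 0.0
prox(-4.3812) = sign(-4.3812)*max(|-4.3812| - 3.47, 0) = -0.9112
prox(-1.8244) = sign(-1.8244)*max(|-1.8244| - 3.47, 0) = 0.0
prox(x) = [0.0, -0.9112, 0.0]
||prox(x)||_1 = 0.0 + 0.9112 + 0.0 = 0.9112


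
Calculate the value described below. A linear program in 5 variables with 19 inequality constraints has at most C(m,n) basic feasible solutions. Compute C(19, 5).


Each vertex corresponds to some choice of n active constraints out of m, so the number of vertices is at most C(m, n) = m! / (n!(m-n)!).
m = 19, n = 5
Numerator: 19 * 18 * 17 * 16 * 15
Denominator: 5! = 120
C(19, 5) = 11628


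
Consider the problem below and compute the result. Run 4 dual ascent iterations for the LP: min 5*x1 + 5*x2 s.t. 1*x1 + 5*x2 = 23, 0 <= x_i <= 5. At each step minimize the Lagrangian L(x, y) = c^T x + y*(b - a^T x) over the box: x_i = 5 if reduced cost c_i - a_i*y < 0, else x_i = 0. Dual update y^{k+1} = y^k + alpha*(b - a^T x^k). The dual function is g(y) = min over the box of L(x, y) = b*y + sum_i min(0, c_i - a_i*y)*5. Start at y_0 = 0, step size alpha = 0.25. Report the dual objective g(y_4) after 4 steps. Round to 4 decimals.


Dual ascent for LP: min 5*x1 + 5*x2, 1*x1 + 5*x2 = 23, 0 <= x_i <= 5
Step 1: y^k = 0.0, reduced costs: (5.0, 5.0)
  x^k = (0.0, 0.0), subgradient = b - a^T x = 23.0
  y^{k+1} = 0.0 + 0.25*23.0 = 5.75
Step 2: y^k = 5.75, reduced costs: (-0.75, -23.75)
  x^k = (5.0, 5.0), subgradient = b - a^T x = -7.0
  y^{k+1} = 5.75 + 0.25*-7.0 = 4.0
Step 3: y^k = 4.0, reduced costs: (1.0, -15.0)
  x^k = (0.0, 5.0), subgradient = b - a^T x = -2.0
  y^{k+1} = 4.0 + 0.25*-2.0 = 3.5
Step 4: y^k = 3.5, reduced costs: (1.5, -12.5)
  x^k = (0.0, 5.0), subgradient = b - a^T x = -2.0
  y^{k+1} = 3.5 + 0.25*-2.0 = 3.0
Dual objective at y_4 = 3.0: reduced costs (2.0, -10.0), box minimizer x = (0.0, 5.0)
g(y_4) = b*y + (c1 - a1*y)*x1 + (c2 - a2*y)*x2 = 23*3.0 + 2.0*0.0 + (-10.0)*5.0 = 69.0 + 0.0 - 50.0 = 19.0


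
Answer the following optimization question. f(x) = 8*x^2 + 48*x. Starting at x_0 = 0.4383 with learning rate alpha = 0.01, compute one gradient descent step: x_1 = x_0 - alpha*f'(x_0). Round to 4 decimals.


We compute the gradient at x_0 and apply the update.
f'(x) = 16*x + 48
f'(0.4383) = 16*0.4383 + 48 = 55.0128
x_1 = 0.4383 - 0.01*55.0128 = -0.1118


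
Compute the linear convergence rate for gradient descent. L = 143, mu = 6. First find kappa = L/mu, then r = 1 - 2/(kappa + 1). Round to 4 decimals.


Step 1: Compute the condition number.
kappa = L/mu = 143/6 = 23.8333
Step 2: Compute the convergence rate.
r = 1 - 2/(kappa + 1) = 1 - 2*mu/(L + mu) = (L - mu)/(L + mu) = 137/149 = 0.9195


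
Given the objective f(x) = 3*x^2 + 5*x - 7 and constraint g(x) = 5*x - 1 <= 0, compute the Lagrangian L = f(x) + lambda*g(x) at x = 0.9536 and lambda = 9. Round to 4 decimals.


Step 1: Evaluate f(x).
f(0.9536) = 3*0.9536^2 + 5*0.9536 - 7 = 0.4961
Step 2: Evaluate g(x).
g(0.9536) = 5*0.9536 - 1 = 3.768
Step 3: Compute Lagrangian.
L = 0.4961 + 9*3.768 = 34.4081


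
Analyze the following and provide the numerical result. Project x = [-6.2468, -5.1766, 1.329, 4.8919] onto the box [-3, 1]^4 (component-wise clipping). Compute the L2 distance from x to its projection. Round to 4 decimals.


Project each component onto [-3, 1].
clip(-6.2468) = -3.0, clip(-5.1766) = -3.0, clip(1.329) = 1.0, clip(4.8919) = 1.0
Projection = [-3.0, -3.0, 1.0, 1.0]
Squared diffs: [10.5417, 4.7376, 0.1082, 15.1469]
Distance = sqrt(30.5344) = 5.5258


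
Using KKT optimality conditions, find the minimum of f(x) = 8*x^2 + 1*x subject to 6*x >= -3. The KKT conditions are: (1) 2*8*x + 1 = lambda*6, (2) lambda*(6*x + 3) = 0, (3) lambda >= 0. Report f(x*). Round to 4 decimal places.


Step 1: Try lambda = 0 (constraint inactive).
Stationarity: 2*8*x + 1 = 0
x* = -1/(2*8) = -0.0625
Check constraint: 6*-0.0625 = -0.375 >= -3 -- satisfied.
Step 2: Compute optimal value.
f(x*) = 8*(-0.0625)^2 + 1*(-0.0625) = -0.0313


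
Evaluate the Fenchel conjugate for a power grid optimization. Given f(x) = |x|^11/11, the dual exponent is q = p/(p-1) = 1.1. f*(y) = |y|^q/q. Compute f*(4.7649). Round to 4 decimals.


The conjugate exponent q satisfies 1/p + 1/q = 1.
p = 11, so q = 11/(11 - 1) = 1.1
|y|^q = 4.7649^1.1 = 5.5701
f*(4.7649) = 5.5701 / 1.1 = 5.0637


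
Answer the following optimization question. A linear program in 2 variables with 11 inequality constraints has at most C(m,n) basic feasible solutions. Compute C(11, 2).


Each vertex corresponds to some choice of n active constraints out of m, so the number of vertices is at most C(m, n) = m! / (n!(m-n)!).
m = 11, n = 2
Numerator: 11 * 10
Denominator: 2! = 2
C(11, 2) = 55


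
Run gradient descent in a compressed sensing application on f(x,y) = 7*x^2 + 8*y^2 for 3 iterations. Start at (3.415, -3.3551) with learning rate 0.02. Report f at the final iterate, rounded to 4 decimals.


Gradient descent on f(x,y) = 7*x^2 + 8*y^2.
Starting point: (3.415, -3.3551), alpha = 0.02
Step 1: grad_x = 2*7*3.415 = 47.81, grad_y = 2*8*-3.3551 = -53.6816
  x_1 = 3.415 - 0.02*47.81 = 2.4588
  y_1 = -3.3551 - 0.02*-53.6816 = -2.2815
Step 2: grad_x = 2*7*2.4588 = 34.4232, grad_y = 2*8*-2.2815 = -36.5035
  x_2 = 2.4588 - 0.02*34.4232 = 1.7703
  y_2 = -2.2815 - 0.02*-36.5035 = -1.5514
Step 3: grad_x = 2*7*1.7703 = 24.7847, grad_y = 2*8*-1.5514 = -24.8224
  x_3 = 1.7703 - 0.02*24.7847 = 1.2746
  y_3 = -1.5514 - 0.02*-24.8224 = -1.055
f(1.2746, -1.055) = 7*1.2746^2 + 8*(-1.055)^2 = 20.2764


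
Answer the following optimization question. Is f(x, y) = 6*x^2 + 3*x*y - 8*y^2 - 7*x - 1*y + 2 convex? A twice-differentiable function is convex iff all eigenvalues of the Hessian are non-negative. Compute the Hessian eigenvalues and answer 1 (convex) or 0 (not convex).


The Hessian of f(x,y) = 6*x^2 + 3*x*y - 8*y^2 - 7*x - 1*y + 2 is:
H = [[12, 3], [3, -16]]
Trace = 12 - 16 = -4
Determinant = 12*-16 - (3)^2 = -201
Discriminant = (-4)^2 - 4*-201 = 820.0
Eigenvalues: lambda_1 = -16.3178, lambda_2 = 12.3178
The function is not convex.

0


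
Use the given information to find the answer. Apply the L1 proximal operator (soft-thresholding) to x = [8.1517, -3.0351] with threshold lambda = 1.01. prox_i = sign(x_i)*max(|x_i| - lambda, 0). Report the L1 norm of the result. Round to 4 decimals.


Soft-thresholding with lambda = 1.01:
prox(8.1517) = sign(8.1517)*max(|8.1517| - 1.01, 0) = 7.1417
prox(-3.0351) = sign(-3.0351)*max(|-3.0351| - 1.01, 0) = -2.0251
prox(x) = [7.1417, -2.0251]
||prox(x)||_1 = 7.1417 + 2.0251 = 9.1668


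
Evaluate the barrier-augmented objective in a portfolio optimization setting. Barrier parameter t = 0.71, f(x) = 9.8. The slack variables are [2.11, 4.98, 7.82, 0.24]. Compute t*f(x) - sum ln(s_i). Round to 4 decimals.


Step 1: Compute log-barrier.
ln values: [0.7467, 1.6054, 2.0567, -1.4271]
phi = -(0.7467 + 1.6054 + 2.0567 - 1.4271) = -2.9817
Step 2: Compute augmented objective.
t*f(x) = 0.71*9.8 = 6.958
Total = 6.958 - 2.9817 = 3.9763


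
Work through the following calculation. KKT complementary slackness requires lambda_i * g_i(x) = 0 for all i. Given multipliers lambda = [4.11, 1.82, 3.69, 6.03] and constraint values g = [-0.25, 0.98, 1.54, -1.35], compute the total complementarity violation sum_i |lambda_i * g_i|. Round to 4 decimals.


KKT complementary slackness check:
lambda_1 * g_1 = 4.11 * -0.25 = -1.0275
lambda_2 * g_2 = 1.82 * 0.98 = 1.7836
lambda_3 * g_3 = 3.69 * 1.54 = 5.6826
lambda_4 * g_4 = 6.03 * -1.35 = -8.1405
Total violation = 1.0275 + 1.7836 + 5.6826 + 8.1405 = 16.6342


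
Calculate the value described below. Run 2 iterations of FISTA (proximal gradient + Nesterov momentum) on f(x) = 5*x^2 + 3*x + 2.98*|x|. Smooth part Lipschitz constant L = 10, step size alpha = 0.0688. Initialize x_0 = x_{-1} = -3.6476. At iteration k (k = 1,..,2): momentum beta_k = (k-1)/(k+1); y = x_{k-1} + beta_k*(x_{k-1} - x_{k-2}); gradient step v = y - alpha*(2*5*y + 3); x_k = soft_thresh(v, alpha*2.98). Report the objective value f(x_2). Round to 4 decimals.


FISTA on f(x) = 5*x^2 + 3*x + 2.98*|x|
L = 10, alpha = 0.0688
Iteration 1: beta = 0.0, y = -3.6476 + 0.0*(-3.6476 + 3.6476) = -3.6476
  grad(y) = -33.476, v = y - alpha*grad = -1.3445
  prox(v) = soft_thresh(-1.3445, 0.205) = -1.1394
Iteration 2: beta = 0.3333, y = -1.1394 + 0.3333*(-1.1394 + 3.6476) = -0.3034
  grad(y) = -0.0337, v = y - alpha*grad = -0.3011
  prox(v) = soft_thresh(-0.3011, 0.205) = -0.096
f(x_2) = 5*(-0.096)^2 + 3*(-0.096) + 2.98*|-0.096| = 0.0442


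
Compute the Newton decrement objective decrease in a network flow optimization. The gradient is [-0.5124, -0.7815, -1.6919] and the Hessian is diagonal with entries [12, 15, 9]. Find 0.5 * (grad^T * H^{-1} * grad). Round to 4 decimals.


Step 1: H is diagonal, so H^(-1) * g = [-0.0427, -0.0521, -0.188].
Step 2: g^T H^(-1) g = sum_i g_i^2 / H_ii
  = (-0.5124)^2/12 + (-0.7815)^2/15 + (-1.6919)^2/9
  = 0.0219 + 0.0407 + 0.3181 = 0.3807
Step 3: Objective decrease = 0.5 * g^T H^(-1) g = 0.1903


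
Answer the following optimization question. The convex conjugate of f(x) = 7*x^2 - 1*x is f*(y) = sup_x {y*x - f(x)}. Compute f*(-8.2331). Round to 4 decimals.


f*(y) = sup_x {y*x - a*x^2 - b*x} = sup_x {(y-b)*x - a*x^2}
FOC: (y - b) - 2a*x = 0 => x* = (y - b)/(2a)
x* = (-8.2331 + 1)/(2*7) = -0.5167
f*(-8.2331) = (y-b)^2/(4a) = (-8.2331 + 1)^2/(4*7)
= 52.3177/28 = 1.8685


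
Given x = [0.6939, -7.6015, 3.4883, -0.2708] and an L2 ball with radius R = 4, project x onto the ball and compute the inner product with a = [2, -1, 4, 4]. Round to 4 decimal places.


Step 1: Compute ||x|| (intermediates to 6 decimals).
||x|| = sqrt(0.6939^2 + (-7.6015)^2 + 3.4883^2 + (-0.2708)^2) = 8.396777
Step 2: Project.
Since ||x|| > R, scale = R/||x|| = 4/8.396777 = 0.476373, proj(x) = scale * x
proj(x) = [0.330555, -3.621149, 1.661732, -0.129002]
Step 3: Dot product.
a^T * proj(x) = 2*0.330555 - 1*(-3.621149) + 4*1.661732 + 4*(-0.129002) = 10.4132


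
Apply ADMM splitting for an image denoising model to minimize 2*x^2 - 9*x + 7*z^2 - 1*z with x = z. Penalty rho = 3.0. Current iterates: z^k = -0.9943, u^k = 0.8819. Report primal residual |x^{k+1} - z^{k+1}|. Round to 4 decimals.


ADMM iteration with rho = 3.0, z^k = -0.9943, u^k = 0.8819
Step 1: x-update.
Minimize 2*x^2 - 9*x + (3.0/2)*(x + 0.9943 + 0.8819)^2
FOC: (2*2 + 3.0)*x = 9 + 3.0*(-0.9943 - 0.8819)
x^{k+1} = 0.4816
Step 2: z-update.
Minimize 7*z^2 - 1*z + (3.0/2)*(0.4816 - z + 0.8819)^2
FOC: (2*7 + 3.0)*z = 1 + 3.0*(0.4816 + 0.8819)
z^{k+1} = 0.2994
Step 3: u-update.
u^{k+1} = 0.8819 + 0.4816 - 0.2994 = 1.0641
Step 4: Primal residual = |0.4816 - 0.2994| = 0.1822


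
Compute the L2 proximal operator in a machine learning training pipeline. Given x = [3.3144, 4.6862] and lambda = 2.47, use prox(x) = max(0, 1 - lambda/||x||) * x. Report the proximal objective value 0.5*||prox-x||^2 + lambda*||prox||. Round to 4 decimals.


Step 1: Compute ||x||.
||x|| = 5.7398
Step 2: Compute scaling factor.
scale = max(0, 1 - 2.47/5.7398) = 0.5697
Step 3: prox(x) = [1.8881, 2.6696]
||prox(x)|| = 3.2698
Step 4: Proximal objective.
0.5*||prox-x||^2 = 3.0505
lambda*||prox|| = 8.0764
Total = 11.1269


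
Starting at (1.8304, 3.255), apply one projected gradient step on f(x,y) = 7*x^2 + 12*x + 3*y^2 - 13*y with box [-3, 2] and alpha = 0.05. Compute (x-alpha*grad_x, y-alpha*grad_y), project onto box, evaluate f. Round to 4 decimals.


Step 1: Compute gradient at (1.8304, 3.255).
grad_x = 2*7*1.8304 + 12 = 37.6256
grad_y = 2*3*3.255 - 13 = 6.53
Step 2: Gradient step.
x_raw = 1.8304 - 0.05*37.6256 = -0.0509
y_raw = 3.255 - 0.05*6.53 = 2.9285
Step 3: Project onto [-3, 2].
x_proj = clip(-0.0509) = -0.0509
y_proj = clip(2.9285) = 2.0
Step 4: Evaluate f.
f(-0.0509, 2.0) = -14.5924


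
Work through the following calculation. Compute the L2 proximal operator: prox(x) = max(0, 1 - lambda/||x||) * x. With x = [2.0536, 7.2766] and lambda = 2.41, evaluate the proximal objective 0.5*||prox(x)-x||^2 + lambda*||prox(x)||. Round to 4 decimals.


Step 1: Compute ||x||.
||x|| = 7.5608
Step 2: Compute scaling factor.
scale = max(0, 1 - 2.41/7.5608) = 0.6813
Step 3: prox(x) = [1.399, 4.9572]
||prox(x)|| = 5.1508
Step 4: Proximal objective.
0.5*||prox-x||^2 = 2.9041
lambda*||prox|| = 12.4134
Total = 15.3176


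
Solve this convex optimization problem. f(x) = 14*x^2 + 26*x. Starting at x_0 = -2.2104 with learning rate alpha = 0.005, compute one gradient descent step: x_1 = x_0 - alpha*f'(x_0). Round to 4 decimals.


We compute the gradient at x_0 and apply the update.
f'(x) = 28*x + 26
f'(-2.2104) = 28*-2.2104 + 26 = -35.8912
x_1 = -2.2104 - 0.005*-35.8912 = -2.0309


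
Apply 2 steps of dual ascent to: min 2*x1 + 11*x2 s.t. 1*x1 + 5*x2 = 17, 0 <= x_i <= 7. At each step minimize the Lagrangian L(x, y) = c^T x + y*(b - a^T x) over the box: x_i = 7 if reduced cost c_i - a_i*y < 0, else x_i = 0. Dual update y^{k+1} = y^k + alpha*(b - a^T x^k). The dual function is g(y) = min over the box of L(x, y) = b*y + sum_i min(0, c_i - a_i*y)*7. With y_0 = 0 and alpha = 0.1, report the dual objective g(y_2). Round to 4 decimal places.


Dual ascent for LP: min 2*x1 + 11*x2, 1*x1 + 5*x2 = 17, 0 <= x_i <= 7
Step 1: y^k = 0.0, reduced costs: (2.0, 11.0)
  x^k = (0.0, 0.0), subgradient = b - a^T x = 17.0
  y^{k+1} = 0.0 + 0.1*17.0 = 1.7
Step 2: y^k = 1.7, reduced costs: (0.3, 2.5)
  x^k = (0.0, 0.0), subgradient = b - a^T x = 17.0
  y^{k+1} = 1.7 + 0.1*17.0 = 3.4
Dual objective at y_2 = 3.4: reduced costs (-1.4, -6.0), box minimizer x = (7.0, 7.0)
g(y_2) = b*y + (c1 - a1*y)*x1 + (c2 - a2*y)*x2 = 17*3.4 + (-1.4)*7.0 + (-6.0)*7.0 = 57.8 - 9.8 - 42.0 = 6.0


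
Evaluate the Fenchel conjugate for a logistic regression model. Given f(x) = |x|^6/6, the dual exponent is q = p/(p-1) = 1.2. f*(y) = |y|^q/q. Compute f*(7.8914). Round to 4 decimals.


The conjugate exponent q satisfies 1/p + 1/q = 1.
p = 6, so q = 6/(6 - 1) = 1.2
|y|^q = 7.8914^1.2 = 11.9285
f*(7.8914) = 11.9285 / 1.2 = 9.9404


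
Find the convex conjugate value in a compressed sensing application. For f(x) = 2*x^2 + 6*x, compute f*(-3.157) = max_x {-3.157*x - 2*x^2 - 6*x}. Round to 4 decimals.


f*(y) = sup_x {y*x - a*x^2 - b*x} = sup_x {(y-b)*x - a*x^2}
FOC: (y - b) - 2a*x = 0 => x* = (y - b)/(2a)
x* = (-3.157 - 6)/(2*2) = -2.2893
f*(-3.157) = (y-b)^2/(4a) = (-3.157 - 6)^2/(4*2)
= 83.8506/8 = 10.4813


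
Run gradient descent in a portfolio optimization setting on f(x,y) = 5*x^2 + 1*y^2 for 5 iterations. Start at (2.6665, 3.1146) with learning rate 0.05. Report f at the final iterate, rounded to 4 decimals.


Gradient descent on f(x,y) = 5*x^2 + 1*y^2.
Starting point: (2.6665, 3.1146), alpha = 0.05
Step 1: grad_x = 2*5*2.6665 = 26.665, grad_y = 2*1*3.1146 = 6.2292
  x_1 = 2.6665 - 0.05*26.665 = 1.3333
  y_1 = 3.1146 - 0.05*6.2292 = 2.8031
Step 2: grad_x = 2*5*1.3333 = 13.3325, grad_y = 2*1*2.8031 = 5.6063
  x_2 = 1.3333 - 0.05*13.3325 = 0.6666
  y_2 = 2.8031 - 0.05*5.6063 = 2.5228
Step 3: grad_x = 2*5*0.6666 = 6.6663, grad_y = 2*1*2.5228 = 5.0457
  x_3 = 0.6666 - 0.05*6.6663 = 0.3333
  y_3 = 2.5228 - 0.05*5.0457 = 2.2705
Step 4: grad_x = 2*5*0.3333 = 3.3331, grad_y = 2*1*2.2705 = 4.5411
  x_4 = 0.3333 - 0.05*3.3331 = 0.1667
  y_4 = 2.2705 - 0.05*4.5411 = 2.0435
Step 5: grad_x = 2*5*0.1667 = 1.6666, grad_y = 2*1*2.0435 = 4.087
  x_5 = 0.1667 - 0.05*1.6666 = 0.0833
  y_5 = 2.0435 - 0.05*4.087 = 1.8391
f(0.0833, 1.8391) = 5*0.0833^2 + 1*1.8391^2 = 3.4172
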